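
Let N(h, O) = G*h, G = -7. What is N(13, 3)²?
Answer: 8281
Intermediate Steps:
N(h, O) = -7*h
N(13, 3)² = (-7*13)² = (-91)² = 8281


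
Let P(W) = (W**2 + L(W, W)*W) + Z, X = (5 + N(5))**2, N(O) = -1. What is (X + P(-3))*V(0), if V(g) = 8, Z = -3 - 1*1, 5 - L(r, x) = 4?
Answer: 144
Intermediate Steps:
L(r, x) = 1 (L(r, x) = 5 - 1*4 = 5 - 4 = 1)
Z = -4 (Z = -3 - 1 = -4)
X = 16 (X = (5 - 1)**2 = 4**2 = 16)
P(W) = -4 + W + W**2 (P(W) = (W**2 + 1*W) - 4 = (W**2 + W) - 4 = (W + W**2) - 4 = -4 + W + W**2)
(X + P(-3))*V(0) = (16 + (-4 - 3 + (-3)**2))*8 = (16 + (-4 - 3 + 9))*8 = (16 + 2)*8 = 18*8 = 144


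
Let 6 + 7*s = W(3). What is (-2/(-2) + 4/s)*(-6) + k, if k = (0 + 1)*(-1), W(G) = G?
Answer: 49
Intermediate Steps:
s = -3/7 (s = -6/7 + (⅐)*3 = -6/7 + 3/7 = -3/7 ≈ -0.42857)
k = -1 (k = 1*(-1) = -1)
(-2/(-2) + 4/s)*(-6) + k = (-2/(-2) + 4/(-3/7))*(-6) - 1 = (-2*(-½) + 4*(-7/3))*(-6) - 1 = (1 - 28/3)*(-6) - 1 = -25/3*(-6) - 1 = 50 - 1 = 49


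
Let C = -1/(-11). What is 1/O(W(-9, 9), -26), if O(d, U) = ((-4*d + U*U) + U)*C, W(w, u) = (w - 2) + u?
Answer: 11/658 ≈ 0.016717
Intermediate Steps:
W(w, u) = -2 + u + w (W(w, u) = (-2 + w) + u = -2 + u + w)
C = 1/11 (C = -1*(-1/11) = 1/11 ≈ 0.090909)
O(d, U) = -4*d/11 + U/11 + U**2/11 (O(d, U) = ((-4*d + U*U) + U)*(1/11) = ((-4*d + U**2) + U)*(1/11) = ((U**2 - 4*d) + U)*(1/11) = (U + U**2 - 4*d)*(1/11) = -4*d/11 + U/11 + U**2/11)
1/O(W(-9, 9), -26) = 1/(-4*(-2 + 9 - 9)/11 + (1/11)*(-26) + (1/11)*(-26)**2) = 1/(-4/11*(-2) - 26/11 + (1/11)*676) = 1/(8/11 - 26/11 + 676/11) = 1/(658/11) = 11/658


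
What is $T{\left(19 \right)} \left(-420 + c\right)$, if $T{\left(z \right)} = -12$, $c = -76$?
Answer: $5952$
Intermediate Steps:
$T{\left(19 \right)} \left(-420 + c\right) = - 12 \left(-420 - 76\right) = \left(-12\right) \left(-496\right) = 5952$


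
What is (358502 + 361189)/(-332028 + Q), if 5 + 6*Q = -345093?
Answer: -2159073/1168633 ≈ -1.8475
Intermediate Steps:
Q = -172549/3 (Q = -⅚ + (⅙)*(-345093) = -⅚ - 115031/2 = -172549/3 ≈ -57516.)
(358502 + 361189)/(-332028 + Q) = (358502 + 361189)/(-332028 - 172549/3) = 719691/(-1168633/3) = 719691*(-3/1168633) = -2159073/1168633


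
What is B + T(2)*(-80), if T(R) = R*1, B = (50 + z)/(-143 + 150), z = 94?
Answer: -976/7 ≈ -139.43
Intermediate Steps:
B = 144/7 (B = (50 + 94)/(-143 + 150) = 144/7 ≈ 20.571)
T(R) = R
B + T(2)*(-80) = 144/7 + 2*(-80) = 144/7 - 160 = -976/7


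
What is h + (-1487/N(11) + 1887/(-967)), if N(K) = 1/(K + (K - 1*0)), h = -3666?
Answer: -35181347/967 ≈ -36382.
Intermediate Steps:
N(K) = 1/(2*K) (N(K) = 1/(K + (K + 0)) = 1/(K + K) = 1/(2*K))
h + (-1487/N(11) + 1887/(-967)) = -3666 + (-1487/((1/2)/11) + 1887/(-967)) = -3666 + (-1487/((1/2)*(1/11)) + 1887*(-1/967)) = -3666 + (-1487/1/22 - 1887/967) = -3666 + (-1487*22 - 1887/967) = -3666 + (-32714 - 1887/967) = -3666 - 31636325/967 = -35181347/967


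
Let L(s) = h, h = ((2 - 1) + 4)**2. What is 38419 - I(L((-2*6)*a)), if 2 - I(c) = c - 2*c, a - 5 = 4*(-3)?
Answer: 38392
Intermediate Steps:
a = -7 (a = 5 + 4*(-3) = 5 - 12 = -7)
h = 25 (h = (1 + 4)**2 = 5**2 = 25)
L(s) = 25
I(c) = 2 + c (I(c) = 2 - (c - 2*c) = 2 - (-1)*c = 2 + c)
38419 - I(L((-2*6)*a)) = 38419 - (2 + 25) = 38419 - 1*27 = 38419 - 27 = 38392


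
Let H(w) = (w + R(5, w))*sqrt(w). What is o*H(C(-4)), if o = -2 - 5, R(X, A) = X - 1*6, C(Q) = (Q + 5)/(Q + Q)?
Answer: 63*I*sqrt(2)/32 ≈ 2.7842*I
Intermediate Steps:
C(Q) = (5 + Q)/(2*Q) (C(Q) = (5 + Q)/((2*Q)) = (5 + Q)*(1/(2*Q)) = (5 + Q)/(2*Q))
R(X, A) = -6 + X (R(X, A) = X - 6 = -6 + X)
o = -7
H(w) = sqrt(w)*(-1 + w) (H(w) = (w + (-6 + 5))*sqrt(w) = (w - 1)*sqrt(w) = (-1 + w)*sqrt(w) = sqrt(w)*(-1 + w))
o*H(C(-4)) = -7*sqrt((1/2)*(5 - 4)/(-4))*(-1 + (1/2)*(5 - 4)/(-4)) = -7*sqrt((1/2)*(-1/4)*1)*(-1 + (1/2)*(-1/4)*1) = -7*sqrt(-1/8)*(-1 - 1/8) = -7*I*sqrt(2)/4*(-9)/8 = -(-63)*I*sqrt(2)/32 = 63*I*sqrt(2)/32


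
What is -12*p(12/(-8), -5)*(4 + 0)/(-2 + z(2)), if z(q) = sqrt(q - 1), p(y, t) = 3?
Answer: 144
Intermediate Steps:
z(q) = sqrt(-1 + q)
-12*p(12/(-8), -5)*(4 + 0)/(-2 + z(2)) = -36*(4 + 0)/(-2 + sqrt(-1 + 2)) = -36*4/(-2 + sqrt(1)) = -36*4/(-2 + 1) = -36*4/(-1) = -36*4*(-1) = -36*(-4) = -12*(-12) = 144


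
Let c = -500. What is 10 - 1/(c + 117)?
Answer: 3831/383 ≈ 10.003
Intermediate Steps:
10 - 1/(c + 117) = 10 - 1/(-500 + 117) = 10 - 1/(-383) = 10 - 1*(-1/383) = 10 + 1/383 = 3831/383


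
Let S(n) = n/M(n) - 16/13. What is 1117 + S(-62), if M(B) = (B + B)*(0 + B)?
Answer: 1798607/1612 ≈ 1115.8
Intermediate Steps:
M(B) = 2*B² (M(B) = (2*B)*B = 2*B²)
S(n) = -16/13 + 1/(2*n) (S(n) = n/((2*n²)) - 16/13 = n*(1/(2*n²)) - 16*1/13 = 1/(2*n) - 16/13 = -16/13 + 1/(2*n))
1117 + S(-62) = 1117 + (1/26)*(13 - 32*(-62))/(-62) = 1117 + (1/26)*(-1/62)*(13 + 1984) = 1117 + (1/26)*(-1/62)*1997 = 1117 - 1997/1612 = 1798607/1612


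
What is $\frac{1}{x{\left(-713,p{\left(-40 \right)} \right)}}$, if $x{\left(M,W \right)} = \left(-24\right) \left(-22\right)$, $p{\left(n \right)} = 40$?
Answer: $\frac{1}{528} \approx 0.0018939$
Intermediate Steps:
$x{\left(M,W \right)} = 528$
$\frac{1}{x{\left(-713,p{\left(-40 \right)} \right)}} = \frac{1}{528}$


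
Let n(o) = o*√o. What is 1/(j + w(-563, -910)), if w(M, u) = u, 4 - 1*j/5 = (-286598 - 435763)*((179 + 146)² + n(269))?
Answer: 76299380447/29057192286647487469100 - 194315109*√269/29057192286647487469100 ≈ 2.5162e-12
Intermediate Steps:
n(o) = o^(3/2)
j = 381496903145 + 971575545*√269 (j = 20 - 5*(-286598 - 435763)*((179 + 146)² + 269^(3/2)) = 20 - (-3611805)*(325² + 269*√269) = 20 - (-3611805)*(105625 + 269*√269) = 20 - 5*(-76299380625 - 194315109*√269) = 20 + (381496903125 + 971575545*√269) = 381496903145 + 971575545*√269 ≈ 3.9743e+11)
1/(j + w(-563, -910)) = 1/((381496903145 + 971575545*√269) - 910) = 1/(381496902235 + 971575545*√269)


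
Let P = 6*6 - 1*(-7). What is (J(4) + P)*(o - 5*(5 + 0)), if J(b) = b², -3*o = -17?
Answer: -3422/3 ≈ -1140.7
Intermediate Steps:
o = 17/3 (o = -⅓*(-17) = 17/3 ≈ 5.6667)
P = 43 (P = 36 + 7 = 43)
(J(4) + P)*(o - 5*(5 + 0)) = (4² + 43)*(17/3 - 5*(5 + 0)) = (16 + 43)*(17/3 - 5*5) = 59*(17/3 - 25) = 59*(-58/3) = -3422/3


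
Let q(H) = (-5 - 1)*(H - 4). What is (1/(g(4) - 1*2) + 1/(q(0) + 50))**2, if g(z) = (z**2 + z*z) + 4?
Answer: 729/395641 ≈ 0.0018426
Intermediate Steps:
q(H) = 24 - 6*H (q(H) = -6*(-4 + H) = 24 - 6*H)
g(z) = 4 + 2*z**2 (g(z) = (z**2 + z**2) + 4 = 2*z**2 + 4 = 4 + 2*z**2)
(1/(g(4) - 1*2) + 1/(q(0) + 50))**2 = (1/((4 + 2*4**2) - 1*2) + 1/((24 - 6*0) + 50))**2 = (1/((4 + 2*16) - 2) + 1/((24 + 0) + 50))**2 = (1/((4 + 32) - 2) + 1/(24 + 50))**2 = (1/(36 - 2) + 1/74)**2 = (1/34 + 1/74)**2 = (27/629)**2 = 729/395641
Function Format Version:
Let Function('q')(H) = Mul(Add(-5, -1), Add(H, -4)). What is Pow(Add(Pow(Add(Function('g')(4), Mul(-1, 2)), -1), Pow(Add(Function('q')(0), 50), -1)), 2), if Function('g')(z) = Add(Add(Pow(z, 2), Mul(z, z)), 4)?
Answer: Rational(729, 395641) ≈ 0.0018426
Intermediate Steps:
Function('q')(H) = Add(24, Mul(-6, H)) (Function('q')(H) = Mul(-6, Add(-4, H)) = Add(24, Mul(-6, H)))
Function('g')(z) = Add(4, Mul(2, Pow(z, 2))) (Function('g')(z) = Add(Add(Pow(z, 2), Pow(z, 2)), 4) = Add(Mul(2, Pow(z, 2)), 4) = Add(4, Mul(2, Pow(z, 2))))
Pow(Add(Pow(Add(Function('g')(4), Mul(-1, 2)), -1), Pow(Add(Function('q')(0), 50), -1)), 2) = Pow(Add(Pow(Add(Add(4, Mul(2, Pow(4, 2))), Mul(-1, 2)), -1), Pow(Add(Add(24, Mul(-6, 0)), 50), -1)), 2) = Pow(Add(Pow(Add(Add(4, Mul(2, 16)), -2), -1), Pow(Add(Add(24, 0), 50), -1)), 2) = Pow(Add(Pow(Add(Add(4, 32), -2), -1), Pow(Add(24, 50), -1)), 2) = Pow(Add(Pow(Add(36, -2), -1), Pow(74, -1)), 2) = Pow(Add(Pow(34, -1), Rational(1, 74)), 2) = Pow(Add(Rational(1, 34), Rational(1, 74)), 2) = Pow(Rational(27, 629), 2) = Rational(729, 395641)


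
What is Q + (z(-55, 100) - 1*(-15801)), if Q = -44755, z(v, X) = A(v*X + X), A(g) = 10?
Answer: -28944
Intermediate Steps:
z(v, X) = 10
Q + (z(-55, 100) - 1*(-15801)) = -44755 + (10 - 1*(-15801)) = -44755 + (10 + 15801) = -44755 + 15811 = -28944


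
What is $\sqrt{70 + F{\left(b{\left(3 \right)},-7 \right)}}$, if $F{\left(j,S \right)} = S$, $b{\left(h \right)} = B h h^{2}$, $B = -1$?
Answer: $3 \sqrt{7} \approx 7.9373$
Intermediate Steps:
$b{\left(h \right)} = - h^{3}$ ($b{\left(h \right)} = - h h^{2} = - h^{3}$)
$\sqrt{70 + F{\left(b{\left(3 \right)},-7 \right)}} = \sqrt{70 - 7} = \sqrt{63} = 3 \sqrt{7}$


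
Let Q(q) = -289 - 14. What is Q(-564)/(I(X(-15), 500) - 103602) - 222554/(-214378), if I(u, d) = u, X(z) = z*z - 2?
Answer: 11536183250/11081091631 ≈ 1.0411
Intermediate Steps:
X(z) = -2 + z² (X(z) = z² - 2 = -2 + z²)
Q(q) = -303
Q(-564)/(I(X(-15), 500) - 103602) - 222554/(-214378) = -303/((-2 + (-15)²) - 103602) - 222554/(-214378) = -303/((-2 + 225) - 103602) - 222554*(-1/214378) = -303/(223 - 103602) + 111277/107189 = -303/(-103379) + 111277/107189 = -303*(-1/103379) + 111277/107189 = 303/103379 + 111277/107189 = 11536183250/11081091631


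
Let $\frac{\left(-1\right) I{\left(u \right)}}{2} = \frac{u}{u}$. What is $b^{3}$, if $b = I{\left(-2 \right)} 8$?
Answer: $-4096$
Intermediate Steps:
$I{\left(u \right)} = -2$ ($I{\left(u \right)} = - 2 \frac{u}{u} = \left(-2\right) 1 = -2$)
$b = -16$ ($b = \left(-2\right) 8 = -16$)
$b^{3} = \left(-16\right)^{3} = -4096$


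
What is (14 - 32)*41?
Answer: -738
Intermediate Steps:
(14 - 32)*41 = -18*41 = -738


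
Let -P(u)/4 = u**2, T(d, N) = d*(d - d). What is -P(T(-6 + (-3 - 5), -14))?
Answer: 0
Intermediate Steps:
T(d, N) = 0 (T(d, N) = d*0 = 0)
P(u) = -4*u**2
-P(T(-6 + (-3 - 5), -14)) = -(-4)*0**2 = -(-4)*0 = -1*0 = 0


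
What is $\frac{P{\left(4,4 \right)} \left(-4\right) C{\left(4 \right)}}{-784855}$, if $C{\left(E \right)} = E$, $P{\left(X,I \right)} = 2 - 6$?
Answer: $- \frac{64}{784855} \approx -8.1544 \cdot 10^{-5}$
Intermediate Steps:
$P{\left(X,I \right)} = -4$ ($P{\left(X,I \right)} = 2 - 6 = -4$)
$\frac{P{\left(4,4 \right)} \left(-4\right) C{\left(4 \right)}}{-784855} = \frac{\left(-4\right) \left(-4\right) 4}{-784855} = 16 \cdot 4 \left(- \frac{1}{784855}\right) = 64 \left(- \frac{1}{784855}\right) = - \frac{64}{784855}$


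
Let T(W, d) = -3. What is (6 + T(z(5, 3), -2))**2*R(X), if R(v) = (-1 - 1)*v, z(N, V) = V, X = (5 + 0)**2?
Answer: -450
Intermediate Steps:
X = 25 (X = 5**2 = 25)
R(v) = -2*v
(6 + T(z(5, 3), -2))**2*R(X) = (6 - 3)**2*(-2*25) = 3**2*(-50) = 9*(-50) = -450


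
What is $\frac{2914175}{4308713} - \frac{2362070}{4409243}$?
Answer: $\frac{2671824003615}{18998162634259} \approx 0.14064$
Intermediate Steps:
$\frac{2914175}{4308713} - \frac{2362070}{4409243} = \frac{2671824003615}{18998162634259}$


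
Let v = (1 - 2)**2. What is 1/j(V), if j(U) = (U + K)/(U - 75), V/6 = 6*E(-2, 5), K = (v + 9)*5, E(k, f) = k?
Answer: 147/22 ≈ 6.6818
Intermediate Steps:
v = 1 (v = (-1)**2 = 1)
K = 50 (K = (1 + 9)*5 = 10*5 = 50)
V = -72 (V = 6*(6*(-2)) = 6*(-12) = -72)
j(U) = (50 + U)/(-75 + U) (j(U) = (U + 50)/(U - 75) = (50 + U)/(-75 + U))
1/j(V) = 1/((50 - 72)/(-75 - 72)) = 1/(-22/(-147)) = 1/(-1/147*(-22)) = 1/(22/147) = 147/22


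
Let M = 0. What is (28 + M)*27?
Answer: 756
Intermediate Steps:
(28 + M)*27 = (28 + 0)*27 = 28*27 = 756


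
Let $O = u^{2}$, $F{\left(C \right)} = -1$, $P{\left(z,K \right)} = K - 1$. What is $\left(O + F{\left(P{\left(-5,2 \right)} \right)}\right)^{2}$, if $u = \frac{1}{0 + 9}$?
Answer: $\frac{6400}{6561} \approx 0.97546$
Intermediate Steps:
$P{\left(z,K \right)} = -1 + K$
$u = \frac{1}{9} \approx 0.11111$
$O = \frac{1}{81}$ ($O = \left(\frac{1}{9}\right)^{2} = \frac{1}{81} \approx 0.012346$)
$\left(O + F{\left(P{\left(-5,2 \right)} \right)}\right)^{2} = \left(\frac{1}{81} - 1\right)^{2} = \left(- \frac{80}{81}\right)^{2} = \frac{6400}{6561}$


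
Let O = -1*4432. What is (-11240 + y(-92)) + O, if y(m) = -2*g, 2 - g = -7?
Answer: -15690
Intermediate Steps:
g = 9 (g = 2 - 1*(-7) = 2 + 7 = 9)
y(m) = -18 (y(m) = -2*9 = -18)
O = -4432
(-11240 + y(-92)) + O = (-11240 - 18) - 4432 = -11258 - 4432 = -15690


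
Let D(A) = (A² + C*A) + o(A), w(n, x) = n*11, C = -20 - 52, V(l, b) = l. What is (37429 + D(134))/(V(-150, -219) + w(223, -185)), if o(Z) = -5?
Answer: 45732/2303 ≈ 19.858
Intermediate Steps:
C = -72
w(n, x) = 11*n
D(A) = -5 + A² - 72*A (D(A) = (A² - 72*A) - 5 = -5 + A² - 72*A)
(37429 + D(134))/(V(-150, -219) + w(223, -185)) = (37429 + (-5 + 134² - 72*134))/(-150 + 11*223) = (37429 + (-5 + 17956 - 9648))/(-150 + 2453) = (37429 + 8303)/2303 = 45732*(1/2303) = 45732/2303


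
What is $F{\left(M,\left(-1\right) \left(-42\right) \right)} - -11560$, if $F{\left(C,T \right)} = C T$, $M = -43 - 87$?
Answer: $6100$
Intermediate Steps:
$M = -130$ ($M = -43 - 87 = -130$)
$F{\left(M,\left(-1\right) \left(-42\right) \right)} - -11560 = - 130 \left(\left(-1\right) \left(-42\right)\right) - -11560 = \left(-130\right) 42 + 11560 = -5460 + 11560 = 6100$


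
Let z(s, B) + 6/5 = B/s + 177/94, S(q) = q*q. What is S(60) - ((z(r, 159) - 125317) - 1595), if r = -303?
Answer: 6195397129/47470 ≈ 1.3051e+5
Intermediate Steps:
S(q) = q²
z(s, B) = 321/470 + B/s (z(s, B) = -6/5 + (B/s + 177/94) = -6/5 + (177/94 + B/s) = 321/470 + B/s)
S(60) - ((z(r, 159) - 125317) - 1595) = 60² - (((321/470 + 159/(-303)) - 125317) - 1595) = 3600 - (((321/470 + 159*(-1/303)) - 125317) - 1595) = 3600 - (((321/470 - 53/101) - 125317) - 1595) = 3600 - ((7511/47470 - 125317) - 1595) = 3600 - (-5948790479/47470 - 1595) = 3600 - 1*(-6024505129/47470) = 3600 + 6024505129/47470 = 6195397129/47470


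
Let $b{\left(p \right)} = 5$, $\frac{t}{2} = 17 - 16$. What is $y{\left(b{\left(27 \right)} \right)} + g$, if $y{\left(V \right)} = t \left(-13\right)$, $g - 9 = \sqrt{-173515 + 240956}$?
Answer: $-17 + \sqrt{67441} \approx 242.69$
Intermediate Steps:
$t = 2$ ($t = 2 \left(17 - 16\right) = 2 \cdot 1 = 2$)
$g = 9 + \sqrt{67441}$ ($g = 9 + \sqrt{-173515 + 240956} = 9 + \sqrt{67441} \approx 268.69$)
$y{\left(V \right)} = -26$ ($y{\left(V \right)} = 2 \left(-13\right) = -26$)
$y{\left(b{\left(27 \right)} \right)} + g = -26 + \left(9 + \sqrt{67441}\right) = -17 + \sqrt{67441}$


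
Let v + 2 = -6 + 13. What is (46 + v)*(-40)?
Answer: -2040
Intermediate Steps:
v = 5 (v = -2 + (-6 + 13) = -2 + 7 = 5)
(46 + v)*(-40) = (46 + 5)*(-40) = 51*(-40) = -2040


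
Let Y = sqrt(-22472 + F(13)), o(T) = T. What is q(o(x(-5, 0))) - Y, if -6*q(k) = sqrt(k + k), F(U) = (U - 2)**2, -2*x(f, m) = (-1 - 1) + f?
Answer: -sqrt(7)/6 - I*sqrt(22351) ≈ -0.44096 - 149.5*I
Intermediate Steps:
x(f, m) = 1 - f/2 (x(f, m) = -((-1 - 1) + f)/2 = -(-2 + f)/2 = 1 - f/2)
F(U) = (-2 + U)**2
q(k) = -sqrt(2)*sqrt(k)/6 (q(k) = -sqrt(k + k)/6 = -sqrt(2)*sqrt(k)/6)
Y = I*sqrt(22351) (Y = sqrt(-22472 + (-2 + 13)**2) = sqrt(-22472 + 11**2) = sqrt(-22472 + 121) = sqrt(-22351) = I*sqrt(22351) ≈ 149.5*I)
q(o(x(-5, 0))) - Y = -sqrt(2)*sqrt(1 - 1/2*(-5))/6 - I*sqrt(22351) = -sqrt(2)*sqrt(1 + 5/2)/6 - I*sqrt(22351) = -sqrt(2)*sqrt(7/2)/6 - I*sqrt(22351) = -sqrt(2)*sqrt(14)/2/6 - I*sqrt(22351) = -sqrt(7)/6 - I*sqrt(22351)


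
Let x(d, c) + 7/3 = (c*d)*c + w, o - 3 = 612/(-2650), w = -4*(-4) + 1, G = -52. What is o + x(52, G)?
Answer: 558986107/3975 ≈ 1.4063e+5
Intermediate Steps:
w = 17 (w = 16 + 1 = 17)
o = 3669/1325 (o = 3 + 612/(-2650) = 3 + 612*(-1/2650) = 3 - 306/1325 = 3669/1325 ≈ 2.7691)
x(d, c) = 44/3 + d*c**2 (x(d, c) = -7/3 + ((c*d)*c + 17) = -7/3 + (d*c**2 + 17) = -7/3 + (17 + d*c**2) = 44/3 + d*c**2)
o + x(52, G) = 3669/1325 + (44/3 + 52*(-52)**2) = 3669/1325 + (44/3 + 52*2704) = 3669/1325 + (44/3 + 140608) = 3669/1325 + 421868/3 = 558986107/3975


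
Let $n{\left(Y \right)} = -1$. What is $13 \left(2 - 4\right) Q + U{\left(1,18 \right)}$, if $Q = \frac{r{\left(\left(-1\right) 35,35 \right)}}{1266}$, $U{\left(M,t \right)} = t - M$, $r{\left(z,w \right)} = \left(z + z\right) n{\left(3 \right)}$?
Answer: $\frac{9851}{633} \approx 15.562$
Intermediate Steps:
$r{\left(z,w \right)} = - 2 z$ ($r{\left(z,w \right)} = \left(z + z\right) \left(-1\right) = 2 z \left(-1\right) = - 2 z$)
$Q = \frac{35}{633}$ ($Q = \frac{\left(-2\right) \left(\left(-1\right) 35\right)}{1266} = \left(-2\right) \left(-35\right) \frac{1}{1266} = 70 \cdot \frac{1}{1266} = \frac{35}{633} \approx 0.055292$)
$13 \left(2 - 4\right) Q + U{\left(1,18 \right)} = 13 \left(2 - 4\right) \frac{35}{633} + \left(18 - 1\right) = 13 \left(-2\right) \frac{35}{633} + \left(18 - 1\right) = \left(-26\right) \frac{35}{633} + 17 = - \frac{910}{633} + 17 = \frac{9851}{633}$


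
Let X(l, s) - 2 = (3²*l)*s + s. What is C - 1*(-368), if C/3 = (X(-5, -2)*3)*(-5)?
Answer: -3682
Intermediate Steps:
X(l, s) = 2 + s + 9*l*s (X(l, s) = 2 + ((3²*l)*s + s) = 2 + ((9*l)*s + s) = 2 + (9*l*s + s) = 2 + (s + 9*l*s) = 2 + s + 9*l*s)
C = -4050 (C = 3*(((2 - 2 + 9*(-5)*(-2))*3)*(-5)) = 3*(((2 - 2 + 90)*3)*(-5)) = 3*((90*3)*(-5)) = 3*(270*(-5)) = 3*(-1350) = -4050)
C - 1*(-368) = -4050 - 1*(-368) = -4050 + 368 = -3682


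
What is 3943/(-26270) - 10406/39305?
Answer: -85669047/206508470 ≈ -0.41484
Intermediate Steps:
3943/(-26270) - 10406/39305 = 3943*(-1/26270) - 10406*1/39305 = -3943/26270 - 10406/39305 = -85669047/206508470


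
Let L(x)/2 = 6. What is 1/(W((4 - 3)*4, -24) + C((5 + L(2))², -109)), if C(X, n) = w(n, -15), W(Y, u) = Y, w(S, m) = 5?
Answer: ⅑ ≈ 0.11111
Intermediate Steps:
L(x) = 12 (L(x) = 2*6 = 12)
C(X, n) = 5
1/(W((4 - 3)*4, -24) + C((5 + L(2))², -109)) = 1/((4 - 3)*4 + 5) = 1/(1*4 + 5) = 1/(4 + 5) = 1/9 = ⅑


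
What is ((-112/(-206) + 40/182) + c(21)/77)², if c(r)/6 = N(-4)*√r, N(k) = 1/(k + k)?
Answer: 99478200565/170083657744 - 10734*√21/721721 ≈ 0.51672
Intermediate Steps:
N(k) = 1/(2*k)
c(r) = -3*√r/4 (c(r) = 6*(((½)/(-4))*√r) = 6*(((½)*(-¼))*√r) = 6*(-√r/8) = -3*√r/4)
((-112/(-206) + 40/182) + c(21)/77)² = ((-112/(-206) + 40/182) - 3*√21/4/77)² = ((-112*(-1/206) + 40*(1/182)) - 3*√21/4*(1/77))² = ((56/103 + 20/91) - 3*√21/308)² = (7156/9373 - 3*√21/308)²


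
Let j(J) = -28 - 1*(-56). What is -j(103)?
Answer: -28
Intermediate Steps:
j(J) = 28 (j(J) = -28 + 56 = 28)
-j(103) = -1*28 = -28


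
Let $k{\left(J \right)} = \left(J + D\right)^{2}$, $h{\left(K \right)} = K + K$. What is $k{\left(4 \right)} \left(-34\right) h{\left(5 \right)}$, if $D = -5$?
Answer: $-340$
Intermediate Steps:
$h{\left(K \right)} = 2 K$
$k{\left(J \right)} = \left(-5 + J\right)^{2}$ ($k{\left(J \right)} = \left(J - 5\right)^{2} = \left(-5 + J\right)^{2}$)
$k{\left(4 \right)} \left(-34\right) h{\left(5 \right)} = \left(-5 + 4\right)^{2} \left(-34\right) 2 \cdot 5 = \left(-1\right)^{2} \left(-34\right) 10 = 1 \left(-34\right) 10 = \left(-34\right) 10 = -340$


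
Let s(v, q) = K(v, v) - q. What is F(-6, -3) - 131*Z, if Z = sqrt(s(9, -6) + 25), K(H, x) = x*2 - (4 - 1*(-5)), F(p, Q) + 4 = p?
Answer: -10 - 262*sqrt(10) ≈ -838.52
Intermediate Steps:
F(p, Q) = -4 + p
K(H, x) = -9 + 2*x (K(H, x) = 2*x - (4 + 5) = 2*x - 1*9 = 2*x - 9 = -9 + 2*x)
s(v, q) = -9 - q + 2*v (s(v, q) = (-9 + 2*v) - q = -9 - q + 2*v)
Z = 2*sqrt(10) (Z = sqrt((-9 - 1*(-6) + 2*9) + 25) = sqrt((-9 + 6 + 18) + 25) = sqrt(15 + 25) = sqrt(40) = 2*sqrt(10) ≈ 6.3246)
F(-6, -3) - 131*Z = (-4 - 6) - 262*sqrt(10) = -10 - 262*sqrt(10)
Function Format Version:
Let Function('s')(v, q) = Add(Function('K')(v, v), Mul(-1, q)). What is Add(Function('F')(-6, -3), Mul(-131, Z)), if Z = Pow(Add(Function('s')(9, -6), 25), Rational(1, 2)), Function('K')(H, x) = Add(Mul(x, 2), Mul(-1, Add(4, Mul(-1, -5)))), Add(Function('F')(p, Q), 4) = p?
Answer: Add(-10, Mul(-262, Pow(10, Rational(1, 2)))) ≈ -838.52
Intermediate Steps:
Function('F')(p, Q) = Add(-4, p)
Function('K')(H, x) = Add(-9, Mul(2, x)) (Function('K')(H, x) = Add(Mul(2, x), Mul(-1, Add(4, 5))) = Add(Mul(2, x), Mul(-1, 9)) = Add(Mul(2, x), -9) = Add(-9, Mul(2, x)))
Function('s')(v, q) = Add(-9, Mul(-1, q), Mul(2, v)) (Function('s')(v, q) = Add(Add(-9, Mul(2, v)), Mul(-1, q)) = Add(-9, Mul(-1, q), Mul(2, v)))
Z = Mul(2, Pow(10, Rational(1, 2))) (Z = Pow(Add(Add(-9, Mul(-1, -6), Mul(2, 9)), 25), Rational(1, 2)) = Pow(Add(Add(-9, 6, 18), 25), Rational(1, 2)) = Pow(Add(15, 25), Rational(1, 2)) = Pow(40, Rational(1, 2)) = Mul(2, Pow(10, Rational(1, 2))) ≈ 6.3246)
Add(Function('F')(-6, -3), Mul(-131, Z)) = Add(Add(-4, -6), Mul(-131, Mul(2, Pow(10, Rational(1, 2))))) = Add(-10, Mul(-262, Pow(10, Rational(1, 2))))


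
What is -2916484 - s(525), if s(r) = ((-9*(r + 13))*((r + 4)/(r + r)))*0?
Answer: -2916484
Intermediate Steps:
s(r) = 0 (s(r) = ((-9*(13 + r))*((4 + r)/((2*r))))*0 = ((-117 - 9*r)*((4 + r)*(1/(2*r))))*0 = ((-117 - 9*r)*((4 + r)/(2*r)))*0 = ((-117 - 9*r)*(4 + r)/(2*r))*0 = 0)
-2916484 - s(525) = -2916484 - 1*0 = -2916484 + 0 = -2916484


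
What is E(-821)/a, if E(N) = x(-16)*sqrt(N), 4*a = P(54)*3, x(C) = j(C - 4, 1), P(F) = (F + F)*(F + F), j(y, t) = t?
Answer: I*sqrt(821)/8748 ≈ 0.0032754*I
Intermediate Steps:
P(F) = 4*F**2 (P(F) = (2*F)*(2*F) = 4*F**2)
x(C) = 1
a = 8748 (a = ((4*54**2)*3)/4 = ((4*2916)*3)/4 = (11664*3)/4 = (1/4)*34992 = 8748)
E(N) = sqrt(N) (E(N) = 1*sqrt(N) = sqrt(N))
E(-821)/a = sqrt(-821)/8748 = (I*sqrt(821))*(1/8748) = I*sqrt(821)/8748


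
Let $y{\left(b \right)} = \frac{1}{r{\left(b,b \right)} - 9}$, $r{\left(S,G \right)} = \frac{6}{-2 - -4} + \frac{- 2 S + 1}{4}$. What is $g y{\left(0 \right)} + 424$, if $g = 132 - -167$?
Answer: $372$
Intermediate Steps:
$r{\left(S,G \right)} = \frac{13}{4} - \frac{S}{2}$ ($r{\left(S,G \right)} = \frac{6}{-2 + 4} + \left(1 - 2 S\right) \frac{1}{4} = \frac{6}{2} - \left(- \frac{1}{4} + \frac{S}{2}\right) = 6 \cdot \frac{1}{2} - \left(- \frac{1}{4} + \frac{S}{2}\right) = 3 - \left(- \frac{1}{4} + \frac{S}{2}\right) = \frac{13}{4} - \frac{S}{2}$)
$y{\left(b \right)} = \frac{1}{- \frac{23}{4} - \frac{b}{2}}$ ($y{\left(b \right)} = \frac{1}{\left(\frac{13}{4} - \frac{b}{2}\right) - 9} = \frac{1}{- \frac{23}{4} - \frac{b}{2}}$)
$g = 299$ ($g = 132 + 167 = 299$)
$g y{\left(0 \right)} + 424 = 299 \left(- \frac{4}{23 + 2 \cdot 0}\right) + 424 = 299 \left(- \frac{4}{23 + 0}\right) + 424 = 299 \left(- \frac{4}{23}\right) + 424 = -52 + 424 = 372$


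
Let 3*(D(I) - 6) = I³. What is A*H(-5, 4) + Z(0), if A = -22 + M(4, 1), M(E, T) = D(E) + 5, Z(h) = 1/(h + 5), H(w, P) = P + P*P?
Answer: 3103/15 ≈ 206.87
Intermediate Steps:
D(I) = 6 + I³/3
H(w, P) = P + P²
Z(h) = 1/(5 + h)
M(E, T) = 11 + E³/3 (M(E, T) = (6 + E³/3) + 5 = 11 + E³/3)
A = 31/3 (A = -22 + (11 + (⅓)*4³) = -22 + (11 + (⅓)*64) = -22 + (11 + 64/3) = -22 + 97/3 = 31/3 ≈ 10.333)
A*H(-5, 4) + Z(0) = 31*(4*(1 + 4))/3 + 1/(5 + 0) = 31*(4*5)/3 + 1/5 = (31/3)*20 + ⅕ = 620/3 + ⅕ = 3103/15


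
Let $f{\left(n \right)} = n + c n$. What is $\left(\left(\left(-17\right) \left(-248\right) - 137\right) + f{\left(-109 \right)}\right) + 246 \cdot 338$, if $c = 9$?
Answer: $86137$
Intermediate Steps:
$f{\left(n \right)} = 10 n$ ($f{\left(n \right)} = n + 9 n = 10 n$)
$\left(\left(\left(-17\right) \left(-248\right) - 137\right) + f{\left(-109 \right)}\right) + 246 \cdot 338 = \left(\left(\left(-17\right) \left(-248\right) - 137\right) + 10 \left(-109\right)\right) + 246 \cdot 338 = \left(\left(4216 - 137\right) - 1090\right) + 83148 = \left(4079 - 1090\right) + 83148 = 2989 + 83148 = 86137$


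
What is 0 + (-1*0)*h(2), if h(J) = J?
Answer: 0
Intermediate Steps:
0 + (-1*0)*h(2) = 0 - 1*0*2 = 0 + 0*2 = 0 + 0 = 0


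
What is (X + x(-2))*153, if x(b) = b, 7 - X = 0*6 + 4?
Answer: 153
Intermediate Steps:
X = 3 (X = 7 - (0*6 + 4) = 7 - (0 + 4) = 7 - 1*4 = 7 - 4 = 3)
(X + x(-2))*153 = (3 - 2)*153 = 1*153 = 153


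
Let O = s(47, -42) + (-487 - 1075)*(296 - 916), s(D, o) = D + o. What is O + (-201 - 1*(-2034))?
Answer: 970278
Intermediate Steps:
O = 968445 (O = (47 - 42) + (-487 - 1075)*(296 - 916) = 5 - 1562*(-620) = 5 + 968440 = 968445)
O + (-201 - 1*(-2034)) = 968445 + (-201 - 1*(-2034)) = 968445 + (-201 + 2034) = 968445 + 1833 = 970278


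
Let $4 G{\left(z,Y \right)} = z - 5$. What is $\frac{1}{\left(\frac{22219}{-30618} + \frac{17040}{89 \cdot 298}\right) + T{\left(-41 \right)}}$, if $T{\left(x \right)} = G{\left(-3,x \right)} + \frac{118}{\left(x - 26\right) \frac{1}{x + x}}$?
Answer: $\frac{27203694966}{3872030079983} \approx 0.0070257$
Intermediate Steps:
$G{\left(z,Y \right)} = - \frac{5}{4} + \frac{z}{4}$ ($G{\left(z,Y \right)} = \frac{z - 5}{4} = \frac{-5 + z}{4} = - \frac{5}{4} + \frac{z}{4}$)
$T{\left(x \right)} = -2 + \frac{236 x}{-26 + x}$ ($T{\left(x \right)} = \left(- \frac{5}{4} + \frac{1}{4} \left(-3\right)\right) + \frac{118}{\left(x - 26\right) \frac{1}{x + x}} = \left(- \frac{5}{4} - \frac{3}{4}\right) + \frac{118}{\left(-26 + x\right) \frac{1}{2 x}} = -2 + \frac{118}{\left(-26 + x\right) \frac{1}{2 x}} = -2 + \frac{118}{\frac{1}{2} \frac{1}{x} \left(-26 + x\right)} = -2 + 118 \frac{2 x}{-26 + x} = -2 + \frac{236 x}{-26 + x}$)
$\frac{1}{\left(\frac{22219}{-30618} + \frac{17040}{89 \cdot 298}\right) + T{\left(-41 \right)}} = \frac{1}{\left(\frac{22219}{-30618} + \frac{17040}{89 \cdot 298}\right) + \frac{26 \left(2 + 9 \left(-41\right)\right)}{-26 - 41}} = \frac{1}{\left(22219 \left(- \frac{1}{30618}\right) + \frac{17040}{26522}\right) + \frac{26 \left(2 - 369\right)}{-67}} = \frac{1}{\left(- \frac{22219}{30618} + 17040 \cdot \frac{1}{26522}\right) + 26 \left(- \frac{1}{67}\right) \left(-367\right)} = \frac{1}{\left(- \frac{22219}{30618} + \frac{8520}{13261}\right) + \frac{9542}{67}} = \frac{1}{- \frac{33780799}{406025298} + \frac{9542}{67}} = \frac{1}{\frac{3872030079983}{27203694966}} = \frac{27203694966}{3872030079983}$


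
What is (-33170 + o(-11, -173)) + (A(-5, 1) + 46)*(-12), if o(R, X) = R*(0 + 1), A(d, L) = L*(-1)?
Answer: -33721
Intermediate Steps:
A(d, L) = -L
o(R, X) = R (o(R, X) = R*1 = R)
(-33170 + o(-11, -173)) + (A(-5, 1) + 46)*(-12) = (-33170 - 11) + (-1*1 + 46)*(-12) = -33181 + (-1 + 46)*(-12) = -33181 + 45*(-12) = -33181 - 540 = -33721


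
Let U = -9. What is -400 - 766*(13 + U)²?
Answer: -12656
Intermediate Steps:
-400 - 766*(13 + U)² = -400 - 766*(13 - 9)² = -400 - 766*4² = -400 - 766*16 = -400 - 12256 = -12656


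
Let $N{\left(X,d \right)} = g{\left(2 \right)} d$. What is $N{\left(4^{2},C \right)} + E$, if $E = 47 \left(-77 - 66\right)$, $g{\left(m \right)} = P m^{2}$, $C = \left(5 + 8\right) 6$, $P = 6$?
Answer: $-4849$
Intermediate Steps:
$C = 78$ ($C = 13 \cdot 6 = 78$)
$g{\left(m \right)} = 6 m^{2}$
$N{\left(X,d \right)} = 24 d$ ($N{\left(X,d \right)} = 6 \cdot 2^{2} d = 6 \cdot 4 d = 24 d$)
$E = -6721$ ($E = 47 \left(-143\right) = -6721$)
$N{\left(4^{2},C \right)} + E = 24 \cdot 78 - 6721 = 1872 - 6721 = -4849$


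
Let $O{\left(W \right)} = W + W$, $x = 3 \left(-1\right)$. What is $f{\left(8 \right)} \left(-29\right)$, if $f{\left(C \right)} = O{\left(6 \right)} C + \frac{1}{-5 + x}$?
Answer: $- \frac{22243}{8} \approx -2780.4$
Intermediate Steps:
$x = -3$
$O{\left(W \right)} = 2 W$
$f{\left(C \right)} = - \frac{1}{8} + 12 C$ ($f{\left(C \right)} = 2 \cdot 6 C + \frac{1}{-5 - 3} = 12 C + \frac{1}{-8} = 12 C - \frac{1}{8} = - \frac{1}{8} + 12 C$)
$f{\left(8 \right)} \left(-29\right) = \left(- \frac{1}{8} + 12 \cdot 8\right) \left(-29\right) = \left(- \frac{1}{8} + 96\right) \left(-29\right) = \frac{767}{8} \left(-29\right) = - \frac{22243}{8}$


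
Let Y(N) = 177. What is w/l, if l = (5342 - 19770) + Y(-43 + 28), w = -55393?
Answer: 55393/14251 ≈ 3.8870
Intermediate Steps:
l = -14251 (l = (5342 - 19770) + 177 = -14428 + 177 = -14251)
w/l = -55393/(-14251) = -55393*(-1/14251) = 55393/14251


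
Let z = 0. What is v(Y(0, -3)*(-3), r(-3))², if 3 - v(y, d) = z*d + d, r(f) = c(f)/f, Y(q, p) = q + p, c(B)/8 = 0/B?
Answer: 9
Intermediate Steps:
c(B) = 0 (c(B) = 8*(0/B) = 8*0 = 0)
Y(q, p) = p + q
r(f) = 0 (r(f) = 0/f = 0)
v(y, d) = 3 - d (v(y, d) = 3 - (0*d + d) = 3 - (0 + d) = 3 - d)
v(Y(0, -3)*(-3), r(-3))² = (3 - 1*0)² = (3 + 0)² = 3² = 9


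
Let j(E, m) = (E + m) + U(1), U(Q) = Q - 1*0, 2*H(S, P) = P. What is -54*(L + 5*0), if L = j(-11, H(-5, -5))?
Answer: 675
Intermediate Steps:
H(S, P) = P/2
U(Q) = Q (U(Q) = Q + 0 = Q)
j(E, m) = 1 + E + m (j(E, m) = (E + m) + 1 = 1 + E + m)
L = -25/2 (L = 1 - 11 + (½)*(-5) = 1 - 11 - 5/2 = -25/2 ≈ -12.500)
-54*(L + 5*0) = -54*(-25/2 + 5*0) = -54*(-25/2 + 0) = -54*(-25/2) = 675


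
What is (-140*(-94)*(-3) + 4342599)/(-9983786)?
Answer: -4303119/9983786 ≈ -0.43101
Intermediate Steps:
(-140*(-94)*(-3) + 4342599)/(-9983786) = (13160*(-3) + 4342599)*(-1/9983786) = (-39480 + 4342599)*(-1/9983786) = 4303119*(-1/9983786) = -4303119/9983786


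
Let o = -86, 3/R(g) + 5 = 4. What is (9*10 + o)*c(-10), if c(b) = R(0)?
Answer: -12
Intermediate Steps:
R(g) = -3 (R(g) = 3/(-5 + 4) = 3/(-1) = 3*(-1) = -3)
c(b) = -3
(9*10 + o)*c(-10) = (9*10 - 86)*(-3) = (90 - 86)*(-3) = 4*(-3) = -12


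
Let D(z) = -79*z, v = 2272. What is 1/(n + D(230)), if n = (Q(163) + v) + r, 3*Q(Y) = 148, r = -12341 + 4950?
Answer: -3/69719 ≈ -4.3030e-5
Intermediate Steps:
r = -7391
Q(Y) = 148/3 (Q(Y) = (⅓)*148 = 148/3)
n = -15209/3 (n = (148/3 + 2272) - 7391 = 6964/3 - 7391 = -15209/3 ≈ -5069.7)
1/(n + D(230)) = 1/(-15209/3 - 79*230) = 1/(-15209/3 - 18170) = 1/(-69719/3) = -3/69719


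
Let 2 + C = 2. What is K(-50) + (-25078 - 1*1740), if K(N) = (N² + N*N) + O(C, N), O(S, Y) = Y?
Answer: -21868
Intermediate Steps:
C = 0 (C = -2 + 2 = 0)
K(N) = N + 2*N² (K(N) = (N² + N*N) + N = (N² + N²) + N = 2*N² + N = N + 2*N²)
K(-50) + (-25078 - 1*1740) = -50*(1 + 2*(-50)) + (-25078 - 1*1740) = -50*(1 - 100) + (-25078 - 1740) = -50*(-99) - 26818 = 4950 - 26818 = -21868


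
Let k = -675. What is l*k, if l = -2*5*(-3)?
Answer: -20250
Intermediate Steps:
l = 30 (l = -10*(-3) = 30)
l*k = 30*(-675) = -20250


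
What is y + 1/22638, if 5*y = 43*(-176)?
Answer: -171324379/113190 ≈ -1513.6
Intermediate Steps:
y = -7568/5 (y = (43*(-176))/5 = (⅕)*(-7568) = -7568/5 ≈ -1513.6)
y + 1/22638 = -7568/5 + 1/22638 = -171324379/113190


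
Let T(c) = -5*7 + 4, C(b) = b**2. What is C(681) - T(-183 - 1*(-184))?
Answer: 463792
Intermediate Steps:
T(c) = -31 (T(c) = -35 + 4 = -31)
C(681) - T(-183 - 1*(-184)) = 681**2 - 1*(-31) = 463761 + 31 = 463792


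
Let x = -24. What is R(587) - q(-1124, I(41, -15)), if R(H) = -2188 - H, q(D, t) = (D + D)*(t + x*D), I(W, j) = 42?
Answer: 60733689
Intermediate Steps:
q(D, t) = 2*D*(t - 24*D) (q(D, t) = (D + D)*(t - 24*D) = (2*D)*(t - 24*D) = 2*D*(t - 24*D))
R(587) - q(-1124, I(41, -15)) = (-2188 - 1*587) - 2*(-1124)*(42 - 24*(-1124)) = (-2188 - 587) - 2*(-1124)*(42 + 26976) = -2775 - 2*(-1124)*27018 = -2775 - 1*(-60736464) = -2775 + 60736464 = 60733689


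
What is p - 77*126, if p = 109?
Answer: -9593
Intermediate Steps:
p - 77*126 = 109 - 77*126 = 109 - 9702 = -9593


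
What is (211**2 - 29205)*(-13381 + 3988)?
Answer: -143863188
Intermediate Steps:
(211**2 - 29205)*(-13381 + 3988) = (44521 - 29205)*(-9393) = 15316*(-9393) = -143863188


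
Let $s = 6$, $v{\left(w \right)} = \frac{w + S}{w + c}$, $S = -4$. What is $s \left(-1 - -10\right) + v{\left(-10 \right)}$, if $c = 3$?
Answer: $56$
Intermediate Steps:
$v{\left(w \right)} = \frac{-4 + w}{3 + w}$ ($v{\left(w \right)} = \frac{w - 4}{w + 3} = \frac{-4 + w}{3 + w}$)
$s \left(-1 - -10\right) + v{\left(-10 \right)} = 6 \left(-1 - -10\right) + \frac{-4 - 10}{3 - 10} = 6 \left(-1 + 10\right) + \frac{1}{-7} \left(-14\right) = 6 \cdot 9 - -2 = 54 + 2 = 56$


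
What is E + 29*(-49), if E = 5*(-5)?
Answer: -1446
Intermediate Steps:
E = -25
E + 29*(-49) = -25 + 29*(-49) = -25 - 1421 = -1446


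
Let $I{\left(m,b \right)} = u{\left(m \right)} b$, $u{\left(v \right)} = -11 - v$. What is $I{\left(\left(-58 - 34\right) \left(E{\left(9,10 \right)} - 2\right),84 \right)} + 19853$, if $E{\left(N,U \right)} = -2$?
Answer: $-11983$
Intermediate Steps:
$I{\left(m,b \right)} = b \left(-11 - m\right)$ ($I{\left(m,b \right)} = \left(-11 - m\right) b = b \left(-11 - m\right)$)
$I{\left(\left(-58 - 34\right) \left(E{\left(9,10 \right)} - 2\right),84 \right)} + 19853 = \left(-1\right) 84 \left(11 + \left(-58 - 34\right) \left(-2 - 2\right)\right) + 19853 = \left(-1\right) 84 \left(11 - -368\right) + 19853 = \left(-1\right) 84 \left(11 + 368\right) + 19853 = \left(-1\right) 84 \cdot 379 + 19853 = -31836 + 19853 = -11983$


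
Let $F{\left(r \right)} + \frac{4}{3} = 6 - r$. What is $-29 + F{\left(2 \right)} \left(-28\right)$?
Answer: $- \frac{311}{3} \approx -103.67$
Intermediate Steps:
$F{\left(r \right)} = \frac{14}{3} - r$ ($F{\left(r \right)} = - \frac{4}{3} - \left(-6 + r\right) = \frac{14}{3} - r$)
$-29 + F{\left(2 \right)} \left(-28\right) = -29 + \left(\frac{14}{3} - 2\right) \left(-28\right) = -29 + \frac{8}{3} \left(-28\right) = -29 - \frac{224}{3} = - \frac{311}{3}$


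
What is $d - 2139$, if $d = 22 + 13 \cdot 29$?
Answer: $-1740$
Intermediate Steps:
$d = 399$ ($d = 22 + 377 = 399$)
$d - 2139 = 399 - 2139 = -1740$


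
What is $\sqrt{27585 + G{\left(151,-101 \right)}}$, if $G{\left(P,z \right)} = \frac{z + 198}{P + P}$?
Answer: $\frac{\sqrt{2515891634}}{302} \approx 166.09$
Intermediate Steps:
$G{\left(P,z \right)} = \frac{198 + z}{2 P}$
$\sqrt{27585 + G{\left(151,-101 \right)}} = \sqrt{27585 + \frac{198 - 101}{2 \cdot 151}} = \sqrt{27585 + \frac{1}{2} \cdot \frac{1}{151} \cdot 97} = \sqrt{27585 + \frac{97}{302}} = \sqrt{\frac{8330767}{302}} = \frac{\sqrt{2515891634}}{302}$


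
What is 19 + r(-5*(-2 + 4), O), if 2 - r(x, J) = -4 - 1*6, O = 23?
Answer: 31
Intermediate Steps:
r(x, J) = 12 (r(x, J) = 2 - (-4 - 1*6) = 2 - (-4 - 6) = 2 - 1*(-10) = 2 + 10 = 12)
19 + r(-5*(-2 + 4), O) = 19 + 12 = 31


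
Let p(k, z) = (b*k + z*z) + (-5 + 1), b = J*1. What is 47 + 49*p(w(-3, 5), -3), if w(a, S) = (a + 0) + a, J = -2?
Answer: 880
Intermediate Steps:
b = -2 (b = -2*1 = -2)
w(a, S) = 2*a (w(a, S) = a + a = 2*a)
p(k, z) = -4 + z**2 - 2*k (p(k, z) = (-2*k + z*z) + (-5 + 1) = (-2*k + z**2) - 4 = (z**2 - 2*k) - 4 = -4 + z**2 - 2*k)
47 + 49*p(w(-3, 5), -3) = 47 + 49*(-4 + (-3)**2 - 4*(-3)) = 47 + 49*(-4 + 9 - 2*(-6)) = 47 + 49*(-4 + 9 + 12) = 47 + 49*17 = 47 + 833 = 880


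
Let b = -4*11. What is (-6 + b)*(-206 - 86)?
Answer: 14600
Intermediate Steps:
b = -44
(-6 + b)*(-206 - 86) = (-6 - 44)*(-206 - 86) = -50*(-292) = 14600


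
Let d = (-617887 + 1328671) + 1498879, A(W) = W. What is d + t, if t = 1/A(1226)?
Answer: 2709046839/1226 ≈ 2.2097e+6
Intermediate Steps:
t = 1/1226 ≈ 0.00081566
d = 2209663 (d = 710784 + 1498879 = 2209663)
d + t = 2209663 + 1/1226 = 2709046839/1226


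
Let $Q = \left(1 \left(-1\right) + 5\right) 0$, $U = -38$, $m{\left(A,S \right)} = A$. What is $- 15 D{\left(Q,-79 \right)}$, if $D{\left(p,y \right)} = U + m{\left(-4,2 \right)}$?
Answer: $630$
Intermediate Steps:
$Q = 0$ ($Q = \left(-1 + 5\right) 0 = 4 \cdot 0 = 0$)
$D{\left(p,y \right)} = -42$ ($D{\left(p,y \right)} = -38 - 4 = -42$)
$- 15 D{\left(Q,-79 \right)} = \left(-15\right) \left(-42\right) = 630$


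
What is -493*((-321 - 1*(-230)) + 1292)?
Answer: -592093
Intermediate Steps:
-493*((-321 - 1*(-230)) + 1292) = -493*((-321 + 230) + 1292) = -493*(-91 + 1292) = -493*1201 = -592093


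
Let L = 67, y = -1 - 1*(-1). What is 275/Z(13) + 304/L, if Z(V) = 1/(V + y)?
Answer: 239829/67 ≈ 3579.5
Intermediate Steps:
y = 0 (y = -1 + 1 = 0)
Z(V) = 1/V (Z(V) = 1/(V + 0) = 1/V)
275/Z(13) + 304/L = 275/(1/13) + 304/67 = 275/(1/13) + 304*(1/67) = 275*13 + 304/67 = 3575 + 304/67 = 239829/67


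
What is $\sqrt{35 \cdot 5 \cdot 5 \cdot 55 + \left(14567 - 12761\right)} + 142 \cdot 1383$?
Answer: $196386 + 7 \sqrt{1019} \approx 1.9661 \cdot 10^{5}$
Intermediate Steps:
$\sqrt{35 \cdot 5 \cdot 5 \cdot 55 + \left(14567 - 12761\right)} + 142 \cdot 1383 = \sqrt{35 \cdot 25 \cdot 55 + \left(14567 - 12761\right)} + 196386 = \sqrt{875 \cdot 55 + 1806} + 196386 = \sqrt{48125 + 1806} + 196386 = \sqrt{49931} + 196386 = 7 \sqrt{1019} + 196386 = 196386 + 7 \sqrt{1019}$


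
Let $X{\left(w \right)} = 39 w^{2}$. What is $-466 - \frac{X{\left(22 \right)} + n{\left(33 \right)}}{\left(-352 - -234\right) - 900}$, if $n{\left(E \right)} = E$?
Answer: $- \frac{455479}{1018} \approx -447.43$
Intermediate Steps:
$-466 - \frac{X{\left(22 \right)} + n{\left(33 \right)}}{\left(-352 - -234\right) - 900} = -466 - \frac{39 \cdot 22^{2} + 33}{\left(-352 - -234\right) - 900} = -466 - \frac{39 \cdot 484 + 33}{\left(-352 + 234\right) - 900} = -466 - \frac{18876 + 33}{-118 - 900} = -466 - \frac{18909}{-1018} = -466 - 18909 \left(- \frac{1}{1018}\right) = -466 - - \frac{18909}{1018} = -466 + \frac{18909}{1018} = - \frac{455479}{1018}$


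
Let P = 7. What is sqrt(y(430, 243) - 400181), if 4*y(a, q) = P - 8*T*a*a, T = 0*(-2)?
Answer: I*sqrt(1600717)/2 ≈ 632.6*I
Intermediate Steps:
T = 0
y(a, q) = 7/4 (y(a, q) = (7 - 8*0*a*a)/4 = (7 - 0*a)/4 = (7 - 8*0)/4 = (7 + 0)/4 = (1/4)*7 = 7/4)
sqrt(y(430, 243) - 400181) = sqrt(7/4 - 400181) = sqrt(-1600717/4) = I*sqrt(1600717)/2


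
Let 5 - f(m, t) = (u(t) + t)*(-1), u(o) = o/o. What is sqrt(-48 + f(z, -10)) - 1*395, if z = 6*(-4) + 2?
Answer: -395 + 2*I*sqrt(13) ≈ -395.0 + 7.2111*I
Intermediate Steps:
u(o) = 1
z = -22 (z = -24 + 2 = -22)
f(m, t) = 6 + t (f(m, t) = 5 - (1 + t)*(-1) = 5 - (-1 - t) = 5 + (1 + t) = 6 + t)
sqrt(-48 + f(z, -10)) - 1*395 = sqrt(-48 + (6 - 10)) - 1*395 = sqrt(-48 - 4) - 395 = sqrt(-52) - 395 = 2*I*sqrt(13) - 395 = -395 + 2*I*sqrt(13)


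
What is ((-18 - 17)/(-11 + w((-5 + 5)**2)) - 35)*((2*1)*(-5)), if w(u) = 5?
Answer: 875/3 ≈ 291.67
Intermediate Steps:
((-18 - 17)/(-11 + w((-5 + 5)**2)) - 35)*((2*1)*(-5)) = ((-18 - 17)/(-11 + 5) - 35)*((2*1)*(-5)) = (-35/(-6) - 35)*(2*(-5)) = (-35*(-1/6) - 35)*(-10) = (35/6 - 35)*(-10) = -175/6*(-10) = 875/3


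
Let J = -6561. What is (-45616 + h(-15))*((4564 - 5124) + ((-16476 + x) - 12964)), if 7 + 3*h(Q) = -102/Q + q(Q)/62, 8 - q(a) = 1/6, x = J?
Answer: 3102047500979/1860 ≈ 1.6678e+9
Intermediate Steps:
x = -6561
q(a) = 47/6 (q(a) = 8 - 1/6 = 8 - 1*⅙ = 8 - ⅙ = 47/6)
h(Q) = -2557/1116 - 34/Q (h(Q) = -7/3 + (-102/Q + (47/6)/62)/3 = -7/3 + (-102/Q + (47/6)*(1/62))/3 = -7/3 + (-102/Q + 47/372)/3 = -7/3 + (47/372 - 102/Q)/3 = -7/3 + (47/1116 - 34/Q) = -2557/1116 - 34/Q)
(-45616 + h(-15))*((4564 - 5124) + ((-16476 + x) - 12964)) = (-45616 + (-2557/1116 - 34/(-15)))*((4564 - 5124) + ((-16476 - 6561) - 12964)) = (-45616 + (-2557/1116 - 34*(-1/15)))*(-560 + (-23037 - 12964)) = (-45616 + (-2557/1116 + 34/15))*(-560 - 36001) = (-45616 - 137/5580)*(-36561) = -254537417/5580*(-36561) = 3102047500979/1860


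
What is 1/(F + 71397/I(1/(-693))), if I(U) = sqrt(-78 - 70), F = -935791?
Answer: -138497068/129609407292397 + 142794*I*sqrt(37)/129609407292397 ≈ -1.0686e-6 + 6.7015e-9*I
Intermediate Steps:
I(U) = 2*I*sqrt(37) (I(U) = sqrt(-148) = 2*I*sqrt(37))
1/(F + 71397/I(1/(-693))) = 1/(-935791 + 71397/((2*I*sqrt(37)))) = 1/(-935791 + 71397*(-I*sqrt(37)/74)) = 1/(-935791 - 71397*I*sqrt(37)/74)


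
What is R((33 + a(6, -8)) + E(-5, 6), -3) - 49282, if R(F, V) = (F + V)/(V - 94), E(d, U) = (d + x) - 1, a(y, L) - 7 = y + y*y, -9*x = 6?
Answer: -14341279/291 ≈ -49283.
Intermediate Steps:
x = -2/3 (x = -1/9*6 = -2/3 ≈ -0.66667)
a(y, L) = 7 + y + y**2 (a(y, L) = 7 + (y + y*y) = 7 + (y + y**2) = 7 + y + y**2)
E(d, U) = -5/3 + d (E(d, U) = (d - 2/3) - 1 = (-2/3 + d) - 1 = -5/3 + d)
R(F, V) = (F + V)/(-94 + V)
R((33 + a(6, -8)) + E(-5, 6), -3) - 49282 = (((33 + (7 + 6 + 6**2)) + (-5/3 - 5)) - 3)/(-94 - 3) - 49282 = (((33 + (7 + 6 + 36)) - 20/3) - 3)/(-97) - 49282 = -(((33 + 49) - 20/3) - 3)/97 - 49282 = -((82 - 20/3) - 3)/97 - 49282 = -(226/3 - 3)/97 - 49282 = -1/97*217/3 - 49282 = -217/291 - 49282 = -14341279/291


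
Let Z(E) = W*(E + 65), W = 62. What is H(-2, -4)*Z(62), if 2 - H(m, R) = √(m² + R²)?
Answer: 15748 - 15748*√5 ≈ -19466.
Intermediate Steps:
H(m, R) = 2 - √(R² + m²) (H(m, R) = 2 - √(m² + R²) = 2 - √(R² + m²))
Z(E) = 4030 + 62*E (Z(E) = 62*(E + 65) = 62*(65 + E) = 4030 + 62*E)
H(-2, -4)*Z(62) = (2 - √((-4)² + (-2)²))*(4030 + 62*62) = (2 - √(16 + 4))*(4030 + 3844) = (2 - √20)*7874 = (2 - 2*√5)*7874 = 15748 - 15748*√5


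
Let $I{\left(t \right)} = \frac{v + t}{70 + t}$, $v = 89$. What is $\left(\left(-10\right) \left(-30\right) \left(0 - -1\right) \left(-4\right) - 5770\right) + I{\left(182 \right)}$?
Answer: $- \frac{1756169}{252} \approx -6968.9$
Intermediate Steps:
$I{\left(t \right)} = \frac{89 + t}{70 + t}$
$\left(\left(-10\right) \left(-30\right) \left(0 - -1\right) \left(-4\right) - 5770\right) + I{\left(182 \right)} = \left(\left(-10\right) \left(-30\right) \left(0 - -1\right) \left(-4\right) - 5770\right) + \frac{89 + 182}{70 + 182} = \left(300 \left(0 + 1\right) \left(-4\right) - 5770\right) + \frac{1}{252} \cdot 271 = \left(300 \cdot 1 \left(-4\right) - 5770\right) + \frac{1}{252} \cdot 271 = \left(300 \left(-4\right) - 5770\right) + \frac{271}{252} = \left(-1200 - 5770\right) + \frac{271}{252} = -6970 + \frac{271}{252} = - \frac{1756169}{252}$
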